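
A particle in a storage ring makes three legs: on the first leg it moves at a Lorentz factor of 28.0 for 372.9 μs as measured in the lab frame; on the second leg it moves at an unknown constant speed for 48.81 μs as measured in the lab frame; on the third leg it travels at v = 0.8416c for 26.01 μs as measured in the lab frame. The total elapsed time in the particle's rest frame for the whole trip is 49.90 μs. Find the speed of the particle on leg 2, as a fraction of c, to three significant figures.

Leg 1: γ = 28.0; τ_1 = 372.9/28.00 = 13.32 μs.
Leg 2: speed unknown; τ_2 = 48.81/γ_2.
Leg 3: γ = 1/√(1 − 0.8416²) = 1/√0.2917 = 1.852; τ_3 = 26.01/1.852 = 14.05 μs.
Total proper time: 13.32 + τ_2 + 14.05 = 49.90, so τ_2 = 49.90 − 27.37 = 22.53 μs.
γ_2 = 48.81/22.53 = 2.166; β = √(1 − 1/γ²) = √0.7869.

β = 0.887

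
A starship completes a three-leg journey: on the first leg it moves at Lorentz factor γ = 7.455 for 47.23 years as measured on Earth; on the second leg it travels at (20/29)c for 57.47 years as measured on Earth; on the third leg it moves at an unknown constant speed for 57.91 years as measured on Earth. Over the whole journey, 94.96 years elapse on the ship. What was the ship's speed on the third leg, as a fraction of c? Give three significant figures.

β = 0.584

Leg 1: γ = 7.455; τ_1 = 47.23/7.455 = 6.335 years.
Leg 2: γ = 1/√(1 − (20/29)²) = 29/21 ≈ 1.381; τ_2 = 57.47/1.381 = 41.62 years.
Leg 3: speed unknown; τ_3 = 57.91/γ_3.
Total proper time: 6.335 + 41.62 + τ_3 = 94.96, so τ_3 = 94.96 − 47.95 = 47.01 years.
γ_3 = 57.91/47.01 = 1.232; β = √(1 − 1/γ²) = √0.3411.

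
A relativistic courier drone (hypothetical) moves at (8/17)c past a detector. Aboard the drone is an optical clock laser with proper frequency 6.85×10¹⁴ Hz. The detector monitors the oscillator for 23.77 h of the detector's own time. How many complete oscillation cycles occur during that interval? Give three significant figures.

N = 5.17×10¹⁹

γ = 1/√(1 − (8/17)²) = 17/15 ≈ 1.133
During 23.77 h of lab time, the oscillator's proper time advances by τ = Δt/γ = 23.77/1.133 = 20.97 h = 7.550×10⁴ s.
N = f × τ = 6.85×10¹⁴ × 7.550×10⁴ = 5.172×10¹⁹.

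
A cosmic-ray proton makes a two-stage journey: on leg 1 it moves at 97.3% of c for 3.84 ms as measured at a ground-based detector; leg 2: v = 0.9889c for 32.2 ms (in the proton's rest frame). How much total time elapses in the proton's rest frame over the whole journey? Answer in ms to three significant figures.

τ = 33.1 ms

Leg 1: β = 0.973; γ = 1/√(1 − 0.973²) = 1/√0.05327 = 4.333; τ_1 = 3.84/4.333 = 0.8863 ms.
Leg 2: 32.2 ms is already measured in the proton's rest frame.
Total: 0.8863 + 32.20 ms.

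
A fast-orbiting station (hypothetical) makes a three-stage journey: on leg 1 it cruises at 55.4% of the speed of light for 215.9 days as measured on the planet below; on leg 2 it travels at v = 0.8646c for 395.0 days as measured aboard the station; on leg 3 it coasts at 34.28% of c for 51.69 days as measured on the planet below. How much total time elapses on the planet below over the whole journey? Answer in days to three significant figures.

Δt = 1050 days

Leg 1: 215.9 days is already measured on the planet below.
Leg 2: γ = 1/√(1 − 0.8646²) = 1/√0.2525 = 1.990; Δt_2 = 1.990 × 395.0 = 786.1 days.
Leg 3: 51.69 days is already measured on the planet below.
Total: 215.9 + 786.1 + 51.69 days.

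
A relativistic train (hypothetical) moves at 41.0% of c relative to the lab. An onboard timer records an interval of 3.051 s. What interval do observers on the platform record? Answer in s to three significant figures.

β = 0.410; γ = 1/√(1 − 0.410²) = 1/√0.8319 = 1.096
The interval measured on the train is the proper time (both events occur at the same place in that frame); the lab-frame interval is Δt = γτ = 1.096 × 3.051 s.

Δt = 3.35 s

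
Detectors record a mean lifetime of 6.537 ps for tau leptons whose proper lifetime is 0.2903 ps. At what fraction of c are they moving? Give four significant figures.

β = 0.9990

γ = Δt/τ₀ = 6.537/0.2903 = 22.52
β = √(1 − 1/γ²) = √(1 − 0.001972) = √0.9980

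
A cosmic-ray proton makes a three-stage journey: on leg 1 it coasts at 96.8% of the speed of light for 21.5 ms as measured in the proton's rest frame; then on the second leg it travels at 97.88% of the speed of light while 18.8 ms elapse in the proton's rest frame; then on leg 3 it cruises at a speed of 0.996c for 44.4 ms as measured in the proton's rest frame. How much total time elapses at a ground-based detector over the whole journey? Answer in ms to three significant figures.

Leg 1: β = 0.968; γ = 1/√(1 − 0.968²) = 1/√0.06298 = 3.985; Δt_1 = 3.985 × 21.5 = 85.67 ms.
Leg 2: β = 0.9788; γ = 1/√(1 − 0.9788²) = 1/√0.04195 = 4.882; Δt_2 = 4.882 × 18.8 = 91.79 ms.
Leg 3: γ = 1/√(1 − 0.996²) = 1/√0.007984 = 11.19; Δt_3 = 11.19 × 44.4 = 496.9 ms.
Total: 85.67 + 91.79 + 496.9 ms.

Δt = 674 ms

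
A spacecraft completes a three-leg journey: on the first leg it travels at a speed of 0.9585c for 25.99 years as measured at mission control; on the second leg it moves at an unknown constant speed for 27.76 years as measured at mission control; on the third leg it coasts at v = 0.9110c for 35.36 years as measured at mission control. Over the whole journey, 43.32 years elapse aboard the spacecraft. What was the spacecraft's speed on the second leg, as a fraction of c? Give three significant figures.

β = 0.640

Leg 1: γ = 1/√(1 − 0.9585²) = 1/√0.08128 = 3.508; τ_1 = 25.99/3.508 = 7.410 years.
Leg 2: speed unknown; τ_2 = 27.76/γ_2.
Leg 3: γ = 1/√(1 − 0.9110²) = 1/√0.1701 = 2.425; τ_3 = 35.36/2.425 = 14.58 years.
Total proper time: 7.410 + τ_2 + 14.58 = 43.32, so τ_2 = 43.32 − 21.99 = 21.33 years.
γ_2 = 27.76/21.33 = 1.302; β = √(1 − 1/γ²) = √0.4097.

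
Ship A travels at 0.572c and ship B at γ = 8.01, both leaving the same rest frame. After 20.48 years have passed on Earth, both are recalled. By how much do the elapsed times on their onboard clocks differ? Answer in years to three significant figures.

A: γ = 1/√(1 − 0.572²) = 1/√0.6728 = 1.219; τ_A = 20.48/1.219 = 16.80 years.
B: γ = 8.01; τ_B = 20.48/8.010 = 2.557 years.

|τ_A − τ_B| = 14.2 years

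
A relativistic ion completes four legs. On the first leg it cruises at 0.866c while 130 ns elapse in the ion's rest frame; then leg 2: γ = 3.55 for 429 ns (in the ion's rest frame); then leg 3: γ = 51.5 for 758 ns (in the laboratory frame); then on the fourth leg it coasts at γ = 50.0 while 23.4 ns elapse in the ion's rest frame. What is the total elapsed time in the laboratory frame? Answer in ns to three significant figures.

Δt = 3710 ns

Leg 1: γ = 1/√(1 − 0.866²) = 1/√0.2500 = 2.000; Δt_1 = 2.000 × 130 = 260.0 ns.
Leg 2: γ = 3.55; Δt_2 = 3.550 × 429 = 1523 ns.
Leg 3: 758 ns is already measured in the laboratory frame.
Leg 4: γ = 50.0; Δt_4 = 50.00 × 23.4 = 1170 ns.
Total: 260.0 + 1523 + 758.0 + 1170 ns.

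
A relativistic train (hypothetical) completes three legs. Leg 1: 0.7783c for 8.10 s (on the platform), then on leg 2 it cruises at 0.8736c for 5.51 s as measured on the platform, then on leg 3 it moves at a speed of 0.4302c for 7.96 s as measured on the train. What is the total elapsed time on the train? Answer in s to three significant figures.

Leg 1: γ = 1/√(1 − 0.7783²) = 1/√0.3942 = 1.593; τ_1 = 8.10/1.593 = 5.086 s.
Leg 2: γ = 1/√(1 − 0.8736²) = 1/√0.2368 = 2.055; τ_2 = 5.51/2.055 = 2.681 s.
Leg 3: 7.96 s is already measured on the train.
Total: 5.086 + 2.681 + 7.960 s.

τ = 15.7 s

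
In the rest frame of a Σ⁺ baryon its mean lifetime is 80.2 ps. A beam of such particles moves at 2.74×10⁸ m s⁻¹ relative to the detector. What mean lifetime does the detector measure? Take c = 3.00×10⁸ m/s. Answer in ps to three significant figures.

β = 2.74×10⁸/3.00×10⁸ = 0.9133; γ = 1/√(1 − 0.9133²) = 2.456
The rest-frame lifetime is the proper time; the lab measures the dilated interval Δt = γτ₀ = 2.456 × 80.2 ps.

Δt = 197 ps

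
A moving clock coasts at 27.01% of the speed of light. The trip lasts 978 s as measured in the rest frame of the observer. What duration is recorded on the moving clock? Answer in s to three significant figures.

τ = 942 s

β = 0.2701; γ = 1/√(1 − 0.2701²) = 1/√0.9270 = 1.039
The interval measured in the rest frame of the observer is the dilated one; the clock on the moving clock measures the proper time τ = Δt/γ = 978/1.039 s.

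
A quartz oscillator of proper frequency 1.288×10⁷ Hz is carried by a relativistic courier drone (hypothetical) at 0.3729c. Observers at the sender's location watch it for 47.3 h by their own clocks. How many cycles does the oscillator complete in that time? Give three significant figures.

N = 2.04×10¹²

γ = 1/√(1 − 0.3729²) = 1/√0.8609 = 1.078
During 47.3 h of lab time, the oscillator's proper time advances by τ = Δt/γ = 47.3/1.078 = 43.89 h = 1.580×10⁵ s.
N = f × τ = 1.288×10⁷ × 1.580×10⁵ = 2.035×10¹².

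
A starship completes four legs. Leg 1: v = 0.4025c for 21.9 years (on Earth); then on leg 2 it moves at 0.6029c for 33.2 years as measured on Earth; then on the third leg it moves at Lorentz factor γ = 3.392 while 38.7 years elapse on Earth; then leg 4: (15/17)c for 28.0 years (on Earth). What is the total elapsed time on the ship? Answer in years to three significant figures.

Leg 1: γ = 1/√(1 − 0.4025²) = 1/√0.8380 = 1.092; τ_1 = 21.9/1.092 = 20.05 years.
Leg 2: γ = 1/√(1 − 0.6029²) = 1/√0.6365 = 1.253; τ_2 = 33.2/1.253 = 26.49 years.
Leg 3: γ = 3.392; τ_3 = 38.7/3.392 = 11.41 years.
Leg 4: γ = 1/√(1 − (15/17)²) = 17/8 = 2.125; τ_4 = 28.0/2.125 = 13.18 years.
Total: 20.05 + 26.49 + 11.41 + 13.18 years.

τ = 71.1 years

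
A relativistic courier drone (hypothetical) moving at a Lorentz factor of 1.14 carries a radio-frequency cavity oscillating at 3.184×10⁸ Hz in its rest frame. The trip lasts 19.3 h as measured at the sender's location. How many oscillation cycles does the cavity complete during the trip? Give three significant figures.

N = 1.94×10¹³

γ = 1.14
The oscillator's own cycle count is N = f × τ where τ is the proper time aboard the drone. τ = Δt/γ = 19.3/1.140 = 16.93 h = 6.095×10⁴ s.
N = 3.184×10⁸ × 6.095×10⁴ = 1.941×10¹³.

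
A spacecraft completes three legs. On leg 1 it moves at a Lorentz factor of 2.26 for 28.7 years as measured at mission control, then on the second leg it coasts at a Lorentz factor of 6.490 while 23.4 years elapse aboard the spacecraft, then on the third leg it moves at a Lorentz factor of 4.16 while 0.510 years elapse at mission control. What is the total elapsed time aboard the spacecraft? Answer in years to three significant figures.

Leg 1: γ = 2.26; τ_1 = 28.7/2.260 = 12.70 years.
Leg 2: 23.4 years is already measured aboard the spacecraft.
Leg 3: γ = 4.16; τ_3 = 0.510/4.160 = 0.1226 years.
Total: 12.70 + 23.40 + 0.1226 years.

τ = 36.2 years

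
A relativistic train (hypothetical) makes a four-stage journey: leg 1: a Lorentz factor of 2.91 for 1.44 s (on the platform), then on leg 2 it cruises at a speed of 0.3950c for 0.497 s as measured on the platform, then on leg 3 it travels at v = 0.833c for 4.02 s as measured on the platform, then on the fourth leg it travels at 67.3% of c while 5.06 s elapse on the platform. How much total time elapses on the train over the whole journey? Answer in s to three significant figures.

τ = 6.92 s

Leg 1: γ = 2.91; τ_1 = 1.44/2.910 = 0.4948 s.
Leg 2: γ = 1/√(1 − 0.3950²) = 1/√0.8440 = 1.089; τ_2 = 0.497/1.089 = 0.4566 s.
Leg 3: γ = 1/√(1 − 0.833²) = 1/√0.3061 = 1.807; τ_3 = 4.02/1.807 = 2.224 s.
Leg 4: β = 0.673; γ = 1/√(1 − 0.673²) = 1/√0.5471 = 1.352; τ_4 = 5.06/1.352 = 3.743 s.
Total: 0.4948 + 0.4566 + 2.224 + 3.743 s.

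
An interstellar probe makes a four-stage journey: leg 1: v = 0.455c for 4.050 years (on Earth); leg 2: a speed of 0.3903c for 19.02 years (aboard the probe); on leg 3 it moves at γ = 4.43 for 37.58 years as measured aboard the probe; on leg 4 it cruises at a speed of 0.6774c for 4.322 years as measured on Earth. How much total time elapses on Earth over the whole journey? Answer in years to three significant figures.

Leg 1: 4.050 years is already measured on Earth.
Leg 2: γ = 1/√(1 − 0.3903²) = 1/√0.8477 = 1.086; Δt_2 = 1.086 × 19.02 = 20.66 years.
Leg 3: γ = 4.43; Δt_3 = 4.430 × 37.58 = 166.5 years.
Leg 4: 4.322 years is already measured on Earth.
Total: 4.050 + 20.66 + 166.5 + 4.322 years.

Δt = 196 years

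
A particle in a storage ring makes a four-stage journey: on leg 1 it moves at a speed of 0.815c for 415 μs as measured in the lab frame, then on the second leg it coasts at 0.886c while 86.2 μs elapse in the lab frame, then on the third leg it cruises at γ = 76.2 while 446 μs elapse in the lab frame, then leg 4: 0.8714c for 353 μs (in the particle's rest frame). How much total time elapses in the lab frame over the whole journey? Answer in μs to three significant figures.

Δt = 1670 μs

Leg 1: 415 μs is already measured in the lab frame.
Leg 2: 86.2 μs is already measured in the lab frame.
Leg 3: 446 μs is already measured in the lab frame.
Leg 4: γ = 1/√(1 − 0.8714²) = 1/√0.2407 = 2.038; Δt_4 = 2.038 × 353 = 719.6 μs.
Total: 415.0 + 86.20 + 446.0 + 719.6 μs.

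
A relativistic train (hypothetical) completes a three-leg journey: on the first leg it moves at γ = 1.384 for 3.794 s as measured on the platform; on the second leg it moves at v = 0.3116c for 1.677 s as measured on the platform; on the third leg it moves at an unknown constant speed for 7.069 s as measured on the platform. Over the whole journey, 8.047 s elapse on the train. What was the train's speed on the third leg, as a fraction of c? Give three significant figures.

β = 0.851

Leg 1: γ = 1.384; τ_1 = 3.794/1.384 = 2.741 s.
Leg 2: γ = 1/√(1 − 0.3116²) = 1/√0.9029 = 1.052; τ_2 = 1.677/1.052 = 1.594 s.
Leg 3: speed unknown; τ_3 = 7.069/γ_3.
Total proper time: 2.741 + 1.594 + τ_3 = 8.047, so τ_3 = 8.047 − 4.335 = 3.712 s.
γ_3 = 7.069/3.712 = 1.904; β = √(1 − 1/γ²) = √0.7242.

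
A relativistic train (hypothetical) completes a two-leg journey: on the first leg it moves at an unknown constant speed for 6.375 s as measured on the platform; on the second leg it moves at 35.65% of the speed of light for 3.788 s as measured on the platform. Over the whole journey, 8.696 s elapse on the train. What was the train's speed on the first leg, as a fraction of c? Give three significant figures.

β = 0.588

Leg 1: speed unknown; τ_1 = 6.375/γ_1.
Leg 2: β = 0.3565; γ = 1/√(1 − 0.3565²) = 1/√0.8729 = 1.070; τ_2 = 3.788/1.070 = 3.539 s.
Total proper time: τ_1 + 3.539 = 8.696, so τ_1 = 8.696 − 3.539 = 5.157 s.
γ_1 = 6.375/5.157 = 1.236; β = √(1 − 1/γ²) = √0.3456.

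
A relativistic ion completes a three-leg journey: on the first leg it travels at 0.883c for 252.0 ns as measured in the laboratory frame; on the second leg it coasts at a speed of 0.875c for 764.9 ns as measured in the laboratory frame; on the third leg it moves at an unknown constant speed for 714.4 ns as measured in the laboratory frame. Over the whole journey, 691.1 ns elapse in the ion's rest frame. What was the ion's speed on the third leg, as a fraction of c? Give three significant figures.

β = 0.959

Leg 1: γ = 1/√(1 − 0.883²) = 1/√0.2203 = 2.131; τ_1 = 252.0/2.131 = 118.3 ns.
Leg 2: γ = 1/√(1 − 0.875²) = 1/√0.2344 = 2.066; τ_2 = 764.9/2.066 = 370.3 ns.
Leg 3: speed unknown; τ_3 = 714.4/γ_3.
Total proper time: 118.3 + 370.3 + τ_3 = 691.1, so τ_3 = 691.1 − 488.6 = 202.5 ns.
γ_3 = 714.4/202.5 = 3.528; β = √(1 − 1/γ²) = √0.9196.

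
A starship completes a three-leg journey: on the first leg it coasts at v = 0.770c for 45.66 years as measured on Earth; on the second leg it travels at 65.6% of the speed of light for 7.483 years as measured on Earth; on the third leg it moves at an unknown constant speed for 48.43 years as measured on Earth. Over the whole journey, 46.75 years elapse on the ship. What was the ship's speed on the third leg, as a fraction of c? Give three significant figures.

β = 0.969

Leg 1: γ = 1/√(1 − 0.770²) = 1/√0.4071 = 1.567; τ_1 = 45.66/1.567 = 29.13 years.
Leg 2: β = 0.656; γ = 1/√(1 − 0.656²) = 1/√0.5697 = 1.325; τ_2 = 7.483/1.325 = 5.648 years.
Leg 3: speed unknown; τ_3 = 48.43/γ_3.
Total proper time: 29.13 + 5.648 + τ_3 = 46.75, so τ_3 = 46.75 − 34.78 = 11.97 years.
γ_3 = 48.43/11.97 = 4.046; β = √(1 − 1/γ²) = √0.9389.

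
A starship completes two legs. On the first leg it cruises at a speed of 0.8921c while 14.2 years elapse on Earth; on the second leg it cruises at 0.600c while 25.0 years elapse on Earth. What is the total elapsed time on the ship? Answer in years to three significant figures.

τ = 26.4 years

Leg 1: γ = 1/√(1 − 0.8921²) = 1/√0.2042 = 2.213; τ_1 = 14.2/2.213 = 6.416 years.
Leg 2: γ = 1/√(1 − 0.600²) = 5/4 = 1.250; τ_2 = 25.0/1.250 = 20.00 years.
Total: 6.416 + 20.00 years.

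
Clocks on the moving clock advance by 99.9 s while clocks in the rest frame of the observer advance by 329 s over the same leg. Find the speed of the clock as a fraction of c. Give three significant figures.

β = 0.953

The proper time is measured on the moving clock (both events occur at the clock's location); Δt is measured in the rest frame of the observer. γ = Δt/τ = 329/99.9 = 3.293.
β = √(1 − 1/γ²) = √(1 − 0.09220) = √0.9078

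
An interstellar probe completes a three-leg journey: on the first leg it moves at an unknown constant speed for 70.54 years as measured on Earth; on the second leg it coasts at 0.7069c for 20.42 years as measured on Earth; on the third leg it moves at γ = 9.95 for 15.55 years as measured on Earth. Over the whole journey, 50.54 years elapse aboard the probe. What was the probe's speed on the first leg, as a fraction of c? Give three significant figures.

β = 0.872

Leg 1: speed unknown; τ_1 = 70.54/γ_1.
Leg 2: γ = 1/√(1 − 0.7069²) = 1/√0.5003 = 1.414; τ_2 = 20.42/1.414 = 14.44 years.
Leg 3: γ = 9.95; τ_3 = 15.55/9.950 = 1.563 years.
Total proper time: τ_1 + 14.44 + 1.563 = 50.54, so τ_1 = 50.54 − 16.01 = 34.53 years.
γ_1 = 70.54/34.53 = 2.043; β = √(1 − 1/γ²) = √0.7603.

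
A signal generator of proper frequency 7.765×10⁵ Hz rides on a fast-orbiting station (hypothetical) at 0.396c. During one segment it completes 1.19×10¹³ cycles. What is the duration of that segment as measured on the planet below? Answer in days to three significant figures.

Δt = 193 days

γ = 1/√(1 − 0.396²) = 1/√0.8432 = 1.089
Proper time for N cycles: τ = N/f = 1.19×10¹³/(7.765×10⁵) = 1.533×10⁷ s = 177.4 days.
Lab-frame duration Δt = γτ = 1.089 × 177.4 = 193.2 days.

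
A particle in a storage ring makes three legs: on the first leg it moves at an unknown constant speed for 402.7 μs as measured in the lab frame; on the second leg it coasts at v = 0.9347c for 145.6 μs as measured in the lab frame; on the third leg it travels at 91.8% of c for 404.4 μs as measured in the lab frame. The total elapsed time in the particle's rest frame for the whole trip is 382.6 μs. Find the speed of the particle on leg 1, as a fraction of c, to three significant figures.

β = 0.906

Leg 1: speed unknown; τ_1 = 402.7/γ_1.
Leg 2: γ = 1/√(1 − 0.9347²) = 1/√0.1263 = 2.813; τ_2 = 145.6/2.813 = 51.75 μs.
Leg 3: β = 0.918; γ = 1/√(1 − 0.918²) = 1/√0.1573 = 2.522; τ_3 = 404.4/2.522 = 160.4 μs.
Total proper time: τ_1 + 51.75 + 160.4 = 382.6, so τ_1 = 382.6 − 212.1 = 170.5 μs.
γ_1 = 402.7/170.5 = 2.362; β = √(1 − 1/γ²) = √0.8208.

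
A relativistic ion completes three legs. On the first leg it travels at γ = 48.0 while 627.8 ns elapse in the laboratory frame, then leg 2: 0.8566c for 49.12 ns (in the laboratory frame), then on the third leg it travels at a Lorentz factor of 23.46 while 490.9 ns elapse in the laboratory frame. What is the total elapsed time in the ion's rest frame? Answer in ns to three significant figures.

Leg 1: γ = 48.0; τ_1 = 627.8/48.00 = 13.08 ns.
Leg 2: γ = 1/√(1 − 0.8566²) = 1/√0.2662 = 1.938; τ_2 = 49.12/1.938 = 25.34 ns.
Leg 3: γ = 23.46; τ_3 = 490.9/23.46 = 20.92 ns.
Total: 13.08 + 25.34 + 20.92 ns.

τ = 59.3 ns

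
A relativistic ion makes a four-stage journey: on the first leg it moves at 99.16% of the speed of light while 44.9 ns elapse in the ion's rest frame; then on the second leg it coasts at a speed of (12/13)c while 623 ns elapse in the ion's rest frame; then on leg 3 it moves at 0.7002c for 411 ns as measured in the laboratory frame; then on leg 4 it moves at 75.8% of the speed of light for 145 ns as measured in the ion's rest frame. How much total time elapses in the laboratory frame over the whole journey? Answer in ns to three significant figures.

Leg 1: β = 0.9916; γ = 1/√(1 − 0.9916²) = 1/√0.01673 = 7.731; Δt_1 = 7.731 × 44.9 = 347.1 ns.
Leg 2: γ = 1/√(1 − (12/13)²) = 13/5 = 2.600; Δt_2 = 2.600 × 623 = 1620 ns.
Leg 3: 411 ns is already measured in the laboratory frame.
Leg 4: β = 0.758; γ = 1/√(1 − 0.758²) = 1/√0.4254 = 1.533; Δt_4 = 1.533 × 145 = 222.3 ns.
Total: 347.1 + 1620 + 411.0 + 222.3 ns.

Δt = 2600 ns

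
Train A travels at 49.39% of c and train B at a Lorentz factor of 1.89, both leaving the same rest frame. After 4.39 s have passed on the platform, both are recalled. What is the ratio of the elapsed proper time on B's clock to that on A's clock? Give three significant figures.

A: β = 0.4939; γ = 1/√(1 − 0.4939²) = 1/√0.7561 = 1.150. B: γ = 1.89.
τ_A/τ_B = γ_B/γ_A = 1.890/1.150 = 1.643, so τ_B/τ_A = 0.6085.

τ_B/τ_A = 0.608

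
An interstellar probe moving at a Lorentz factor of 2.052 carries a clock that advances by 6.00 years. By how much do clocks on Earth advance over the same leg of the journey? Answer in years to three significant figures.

γ = 2.052
The interval measured aboard the probe is the proper time (both events occur at the same place in that frame); the lab-frame interval is Δt = γτ = 2.052 × 6.00 years.

Δt = 12.3 years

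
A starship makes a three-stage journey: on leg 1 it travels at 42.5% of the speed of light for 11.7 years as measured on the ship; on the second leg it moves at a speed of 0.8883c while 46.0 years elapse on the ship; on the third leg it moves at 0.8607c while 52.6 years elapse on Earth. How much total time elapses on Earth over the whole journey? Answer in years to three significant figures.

Δt = 166 years

Leg 1: β = 0.425; γ = 1/√(1 − 0.425²) = 1/√0.8194 = 1.105; Δt_1 = 1.105 × 11.7 = 12.93 years.
Leg 2: γ = 1/√(1 − 0.8883²) = 1/√0.2109 = 2.177; Δt_2 = 2.177 × 46.0 = 100.2 years.
Leg 3: 52.6 years is already measured on Earth.
Total: 12.93 + 100.2 + 52.60 years.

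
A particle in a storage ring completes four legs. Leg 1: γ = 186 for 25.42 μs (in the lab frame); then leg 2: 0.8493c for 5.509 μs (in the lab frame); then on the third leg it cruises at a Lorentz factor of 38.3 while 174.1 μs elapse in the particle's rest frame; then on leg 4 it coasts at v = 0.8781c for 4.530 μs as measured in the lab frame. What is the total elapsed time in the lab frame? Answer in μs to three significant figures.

Δt = 6700 μs

Leg 1: 25.42 μs is already measured in the lab frame.
Leg 2: 5.509 μs is already measured in the lab frame.
Leg 3: γ = 38.3; Δt_3 = 38.30 × 174.1 = 6668 μs.
Leg 4: 4.530 μs is already measured in the lab frame.
Total: 25.42 + 5.509 + 6668 + 4.530 μs.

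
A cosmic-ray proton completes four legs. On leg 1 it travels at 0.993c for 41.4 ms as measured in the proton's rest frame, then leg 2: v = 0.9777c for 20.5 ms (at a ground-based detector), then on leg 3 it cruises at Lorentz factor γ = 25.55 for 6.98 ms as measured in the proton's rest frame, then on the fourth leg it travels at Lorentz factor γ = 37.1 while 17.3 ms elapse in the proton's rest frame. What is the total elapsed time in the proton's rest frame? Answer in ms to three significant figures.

τ = 70.0 ms

Leg 1: 41.4 ms is already measured in the proton's rest frame.
Leg 2: γ = 1/√(1 − 0.9777²) = 1/√0.04410 = 4.762; τ_2 = 20.5/4.762 = 4.305 ms.
Leg 3: 6.98 ms is already measured in the proton's rest frame.
Leg 4: 17.3 ms is already measured in the proton's rest frame.
Total: 41.40 + 4.305 + 6.980 + 17.30 ms.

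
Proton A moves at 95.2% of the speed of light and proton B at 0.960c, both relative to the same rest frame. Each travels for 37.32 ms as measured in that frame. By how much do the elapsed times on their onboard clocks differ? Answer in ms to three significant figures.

|τ_A − τ_B| = 0.974 ms

A: β = 0.952; γ = 1/√(1 − 0.952²) = 1/√0.09370 = 3.267; τ_A = 37.32/3.267 = 11.42 ms.
B: γ = 1/√(1 − 0.960²) = 25/7 ≈ 3.571; τ_B = 37.32/3.571 = 10.45 ms.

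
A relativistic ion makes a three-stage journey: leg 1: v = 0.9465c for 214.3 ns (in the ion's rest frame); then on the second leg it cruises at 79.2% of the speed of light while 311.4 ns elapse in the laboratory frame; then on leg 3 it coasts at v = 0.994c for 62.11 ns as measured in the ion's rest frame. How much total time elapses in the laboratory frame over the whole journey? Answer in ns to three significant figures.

Leg 1: γ = 1/√(1 − 0.9465²) = 1/√0.1041 = 3.099; Δt_1 = 3.099 × 214.3 = 664.1 ns.
Leg 2: 311.4 ns is already measured in the laboratory frame.
Leg 3: γ = 1/√(1 − 0.994²) = 1/√0.01196 = 9.142; Δt_3 = 9.142 × 62.11 = 567.8 ns.
Total: 664.1 + 311.4 + 567.8 ns.

Δt = 1540 ns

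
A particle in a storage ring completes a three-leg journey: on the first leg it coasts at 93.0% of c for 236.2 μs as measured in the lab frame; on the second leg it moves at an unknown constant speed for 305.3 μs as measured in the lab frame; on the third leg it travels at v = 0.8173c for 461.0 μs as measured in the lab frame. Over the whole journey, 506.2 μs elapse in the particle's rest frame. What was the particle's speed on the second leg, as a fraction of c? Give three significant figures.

β = 0.864

Leg 1: β = 0.930; γ = 1/√(1 − 0.930²) = 1/√0.1351 = 2.721; τ_1 = 236.2/2.721 = 86.82 μs.
Leg 2: speed unknown; τ_2 = 305.3/γ_2.
Leg 3: γ = 1/√(1 − 0.8173²) = 1/√0.3320 = 1.735; τ_3 = 461.0/1.735 = 265.6 μs.
Total proper time: 86.82 + τ_2 + 265.6 = 506.2, so τ_2 = 506.2 − 352.5 = 153.7 μs.
γ_2 = 305.3/153.7 = 1.986; β = √(1 − 1/γ²) = √0.7464.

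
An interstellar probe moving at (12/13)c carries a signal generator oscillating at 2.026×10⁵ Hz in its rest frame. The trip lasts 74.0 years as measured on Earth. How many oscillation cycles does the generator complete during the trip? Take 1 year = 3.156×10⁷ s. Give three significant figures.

N = 1.82×10¹⁴

γ = 1/√(1 − (12/13)²) = 13/5 = 2.600
The oscillator's own cycle count is N = f × τ where τ is the proper time aboard the probe. τ = Δt/γ = 74.0/2.600 = 28.46 years = 8.982×10⁸ s.
N = 2.026×10⁵ × 8.982×10⁸ = 1.820×10¹⁴.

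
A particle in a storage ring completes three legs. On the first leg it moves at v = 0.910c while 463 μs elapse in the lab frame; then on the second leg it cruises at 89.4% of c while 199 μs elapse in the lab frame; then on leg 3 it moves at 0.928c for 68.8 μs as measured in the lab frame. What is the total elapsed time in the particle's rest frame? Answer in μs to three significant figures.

Leg 1: γ = 1/√(1 − 0.910²) = 1/√0.1719 = 2.412; τ_1 = 463/2.412 = 192.0 μs.
Leg 2: β = 0.894; γ = 1/√(1 − 0.894²) = 1/√0.2008 = 2.232; τ_2 = 199/2.232 = 89.17 μs.
Leg 3: γ = 1/√(1 − 0.928²) = 1/√0.1388 = 2.684; τ_3 = 68.8/2.684 = 25.63 μs.
Total: 192.0 + 89.17 + 25.63 μs.

τ = 307 μs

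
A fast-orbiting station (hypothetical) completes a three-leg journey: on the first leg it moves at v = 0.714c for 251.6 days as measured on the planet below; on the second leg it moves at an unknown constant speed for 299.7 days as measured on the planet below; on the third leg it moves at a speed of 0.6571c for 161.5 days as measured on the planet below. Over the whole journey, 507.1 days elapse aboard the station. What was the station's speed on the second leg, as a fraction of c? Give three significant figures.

β = 0.716

Leg 1: γ = 1/√(1 − 0.714²) = 1/√0.4902 = 1.428; τ_1 = 251.6/1.428 = 176.2 days.
Leg 2: speed unknown; τ_2 = 299.7/γ_2.
Leg 3: γ = 1/√(1 − 0.6571²) = 1/√0.5682 = 1.327; τ_3 = 161.5/1.327 = 121.7 days.
Total proper time: 176.2 + τ_2 + 121.7 = 507.1, so τ_2 = 507.1 − 297.9 = 209.2 days.
γ_2 = 299.7/209.2 = 1.433; β = √(1 − 1/γ²) = √0.5127.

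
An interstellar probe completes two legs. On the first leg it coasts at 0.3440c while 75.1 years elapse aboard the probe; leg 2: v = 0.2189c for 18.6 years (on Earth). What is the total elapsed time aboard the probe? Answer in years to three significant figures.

τ = 93.2 years

Leg 1: 75.1 years is already measured aboard the probe.
Leg 2: γ = 1/√(1 − 0.2189²) = 1/√0.9521 = 1.025; τ_2 = 18.6/1.025 = 18.15 years.
Total: 75.10 + 18.15 years.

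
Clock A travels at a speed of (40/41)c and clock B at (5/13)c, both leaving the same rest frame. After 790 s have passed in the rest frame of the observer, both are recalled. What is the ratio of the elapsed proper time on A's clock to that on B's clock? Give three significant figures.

τ_A/τ_B = 0.238

A: γ = 1/√(1 − (40/41)²) = 41/9 ≈ 4.556. B: γ = 1/√(1 − (5/13)²) = 13/12 ≈ 1.083.
τ_A/τ_B = γ_B/γ_A = 1.083/4.556 = 0.2378, so τ_A/τ_B = 0.2378.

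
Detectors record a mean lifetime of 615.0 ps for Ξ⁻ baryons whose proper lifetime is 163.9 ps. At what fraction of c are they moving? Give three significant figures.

v = 0.964c

γ = Δt/τ₀ = 615.0/163.9 = 3.752
β = √(1 − 1/γ²) = √(1 − 0.07102) = √0.9290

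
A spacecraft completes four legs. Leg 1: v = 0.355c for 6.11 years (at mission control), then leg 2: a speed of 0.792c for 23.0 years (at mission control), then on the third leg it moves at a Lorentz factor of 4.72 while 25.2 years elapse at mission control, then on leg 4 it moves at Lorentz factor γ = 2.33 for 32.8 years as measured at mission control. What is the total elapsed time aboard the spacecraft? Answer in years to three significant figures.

Leg 1: γ = 1/√(1 − 0.355²) = 1/√0.8740 = 1.070; τ_1 = 6.11/1.070 = 5.712 years.
Leg 2: γ = 1/√(1 − 0.792²) = 1/√0.3727 = 1.638; τ_2 = 23.0/1.638 = 14.04 years.
Leg 3: γ = 4.72; τ_3 = 25.2/4.720 = 5.339 years.
Leg 4: γ = 2.33; τ_4 = 32.8/2.330 = 14.08 years.
Total: 5.712 + 14.04 + 5.339 + 14.08 years.

τ = 39.2 years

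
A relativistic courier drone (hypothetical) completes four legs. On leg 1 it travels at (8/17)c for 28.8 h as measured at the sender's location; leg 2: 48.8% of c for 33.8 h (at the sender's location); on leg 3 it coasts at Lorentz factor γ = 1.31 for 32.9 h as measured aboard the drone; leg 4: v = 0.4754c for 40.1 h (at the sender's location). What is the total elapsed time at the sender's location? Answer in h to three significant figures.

Δt = 146 h

Leg 1: 28.8 h is already measured at the sender's location.
Leg 2: 33.8 h is already measured at the sender's location.
Leg 3: γ = 1.31; Δt_3 = 1.310 × 32.9 = 43.10 h.
Leg 4: 40.1 h is already measured at the sender's location.
Total: 28.80 + 33.80 + 43.10 + 40.10 h.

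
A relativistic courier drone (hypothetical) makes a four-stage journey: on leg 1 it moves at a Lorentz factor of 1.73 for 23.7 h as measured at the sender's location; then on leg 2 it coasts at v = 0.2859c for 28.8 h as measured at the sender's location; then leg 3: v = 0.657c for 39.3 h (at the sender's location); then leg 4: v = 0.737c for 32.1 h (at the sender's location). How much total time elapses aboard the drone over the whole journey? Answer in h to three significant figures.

Leg 1: γ = 1.73; τ_1 = 23.7/1.730 = 13.70 h.
Leg 2: γ = 1/√(1 − 0.2859²) = 1/√0.9183 = 1.044; τ_2 = 28.8/1.044 = 27.60 h.
Leg 3: γ = 1/√(1 − 0.657²) = 1/√0.5684 = 1.326; τ_3 = 39.3/1.326 = 29.63 h.
Leg 4: γ = 1/√(1 − 0.737²) = 1/√0.4568 = 1.480; τ_4 = 32.1/1.480 = 21.70 h.
Total: 13.70 + 27.60 + 29.63 + 21.70 h.

τ = 92.6 h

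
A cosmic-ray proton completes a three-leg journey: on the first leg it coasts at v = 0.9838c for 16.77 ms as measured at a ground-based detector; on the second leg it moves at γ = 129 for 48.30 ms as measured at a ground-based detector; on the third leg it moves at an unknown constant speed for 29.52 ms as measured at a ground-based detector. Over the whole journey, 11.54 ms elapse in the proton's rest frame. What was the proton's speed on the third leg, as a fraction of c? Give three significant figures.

β = 0.961

Leg 1: γ = 1/√(1 − 0.9838²) = 1/√0.03214 = 5.578; τ_1 = 16.77/5.578 = 3.006 ms.
Leg 2: γ = 129; τ_2 = 48.30/129.0 = 0.3744 ms.
Leg 3: speed unknown; τ_3 = 29.52/γ_3.
Total proper time: 3.006 + 0.3744 + τ_3 = 11.54, so τ_3 = 11.54 − 3.381 = 8.159 ms.
γ_3 = 29.52/8.159 = 3.618; β = √(1 − 1/γ²) = √0.9236.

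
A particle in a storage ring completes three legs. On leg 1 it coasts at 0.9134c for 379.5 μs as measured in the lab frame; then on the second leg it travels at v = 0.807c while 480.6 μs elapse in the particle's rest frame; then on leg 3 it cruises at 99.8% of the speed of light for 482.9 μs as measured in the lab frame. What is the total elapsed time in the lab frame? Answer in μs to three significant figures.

Δt = 1680 μs

Leg 1: 379.5 μs is already measured in the lab frame.
Leg 2: γ = 1/√(1 − 0.807²) = 1/√0.3488 = 1.693; Δt_2 = 1.693 × 480.6 = 813.8 μs.
Leg 3: 482.9 μs is already measured in the lab frame.
Total: 379.5 + 813.8 + 482.9 μs.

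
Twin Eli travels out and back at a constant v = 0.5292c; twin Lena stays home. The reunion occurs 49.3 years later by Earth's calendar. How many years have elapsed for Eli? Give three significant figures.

τ = 41.8 years

γ = 1/√(1 − 0.5292²) = 1/√0.7199 = 1.179
Eli's clock measures proper time along the trip: τ = Δt/γ = 49.3/1.179 years.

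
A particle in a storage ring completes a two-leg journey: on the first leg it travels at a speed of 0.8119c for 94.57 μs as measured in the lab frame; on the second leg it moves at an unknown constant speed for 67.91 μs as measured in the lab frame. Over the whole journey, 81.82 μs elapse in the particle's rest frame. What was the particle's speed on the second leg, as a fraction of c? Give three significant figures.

β = 0.920

Leg 1: γ = 1/√(1 − 0.8119²) = 1/√0.3408 = 1.713; τ_1 = 94.57/1.713 = 55.21 μs.
Leg 2: speed unknown; τ_2 = 67.91/γ_2.
Total proper time: 55.21 + τ_2 = 81.82, so τ_2 = 81.82 − 55.21 = 26.61 μs.
γ_2 = 67.91/26.61 = 2.552; β = √(1 − 1/γ²) = √0.8465.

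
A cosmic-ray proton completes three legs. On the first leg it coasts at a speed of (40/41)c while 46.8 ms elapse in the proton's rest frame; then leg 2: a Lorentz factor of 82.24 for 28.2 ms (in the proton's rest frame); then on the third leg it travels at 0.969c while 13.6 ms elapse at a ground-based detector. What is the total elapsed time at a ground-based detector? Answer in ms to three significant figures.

Leg 1: γ = 1/√(1 − (40/41)²) = 41/9 ≈ 4.556; Δt_1 = 4.556 × 46.8 = 213.2 ms.
Leg 2: γ = 82.24; Δt_2 = 82.24 × 28.2 = 2319 ms.
Leg 3: 13.6 ms is already measured at a ground-based detector.
Total: 213.2 + 2319 + 13.60 ms.

Δt = 2550 ms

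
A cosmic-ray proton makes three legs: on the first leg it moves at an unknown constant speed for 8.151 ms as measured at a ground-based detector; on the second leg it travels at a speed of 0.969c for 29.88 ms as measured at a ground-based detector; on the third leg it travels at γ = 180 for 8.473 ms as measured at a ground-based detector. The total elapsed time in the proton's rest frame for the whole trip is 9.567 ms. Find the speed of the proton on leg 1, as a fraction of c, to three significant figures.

Leg 1: speed unknown; τ_1 = 8.151/γ_1.
Leg 2: γ = 1/√(1 − 0.969²) = 1/√0.06104 = 4.048; τ_2 = 29.88/4.048 = 7.382 ms.
Leg 3: γ = 180; τ_3 = 8.473/180.0 = 0.04707 ms.
Total proper time: τ_1 + 7.382 + 0.04707 = 9.567, so τ_1 = 9.567 − 7.429 = 2.138 ms.
γ_1 = 8.151/2.138 = 3.813; β = √(1 − 1/γ²) = √0.9312.

β = 0.965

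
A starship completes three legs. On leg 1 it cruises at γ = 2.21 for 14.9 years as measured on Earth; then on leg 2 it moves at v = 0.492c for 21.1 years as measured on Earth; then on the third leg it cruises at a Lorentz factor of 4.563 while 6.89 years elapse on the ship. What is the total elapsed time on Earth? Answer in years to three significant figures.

Δt = 67.4 years

Leg 1: 14.9 years is already measured on Earth.
Leg 2: 21.1 years is already measured on Earth.
Leg 3: γ = 4.563; Δt_3 = 4.563 × 6.89 = 31.44 years.
Total: 14.90 + 21.10 + 31.44 years.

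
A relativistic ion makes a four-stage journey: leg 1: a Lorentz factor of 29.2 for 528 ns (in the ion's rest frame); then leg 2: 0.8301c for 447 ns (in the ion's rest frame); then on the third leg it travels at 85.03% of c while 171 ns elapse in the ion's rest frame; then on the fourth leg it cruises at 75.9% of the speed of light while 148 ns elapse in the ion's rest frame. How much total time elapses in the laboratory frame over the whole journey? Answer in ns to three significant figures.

Leg 1: γ = 29.2; Δt_1 = 29.20 × 528 = 1.542×10⁴ ns.
Leg 2: γ = 1/√(1 − 0.8301²) = 1/√0.3109 = 1.793; Δt_2 = 1.793 × 447 = 801.6 ns.
Leg 3: β = 0.8503; γ = 1/√(1 − 0.8503²) = 1/√0.2770 = 1.900; Δt_3 = 1.900 × 171 = 324.9 ns.
Leg 4: β = 0.759; γ = 1/√(1 − 0.759²) = 1/√0.4239 = 1.536; Δt_4 = 1.536 × 148 = 227.3 ns.
Total: 1.542×10⁴ + 801.6 + 324.9 + 227.3 ns.

Δt = 1.68×10⁴ ns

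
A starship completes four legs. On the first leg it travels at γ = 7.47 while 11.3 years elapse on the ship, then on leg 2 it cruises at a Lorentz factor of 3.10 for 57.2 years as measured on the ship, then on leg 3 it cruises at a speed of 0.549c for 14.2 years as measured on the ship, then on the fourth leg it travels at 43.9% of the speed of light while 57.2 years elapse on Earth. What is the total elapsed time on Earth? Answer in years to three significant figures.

Δt = 336 years

Leg 1: γ = 7.47; Δt_1 = 7.470 × 11.3 = 84.41 years.
Leg 2: γ = 3.10; Δt_2 = 3.100 × 57.2 = 177.3 years.
Leg 3: γ = 1/√(1 − 0.549²) = 1/√0.6986 = 1.196; Δt_3 = 1.196 × 14.2 = 16.99 years.
Leg 4: 57.2 years is already measured on Earth.
Total: 84.41 + 177.3 + 16.99 + 57.20 years.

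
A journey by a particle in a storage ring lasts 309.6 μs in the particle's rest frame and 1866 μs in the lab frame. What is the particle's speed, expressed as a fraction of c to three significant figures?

The proper time is measured in the particle's rest frame (both events occur at the particle's location); Δt is measured in the lab frame. γ = Δt/τ = 1866/309.6 = 6.027.
β = √(1 − 1/γ²) = √(1 − 0.02753) = √0.9725

v = 0.986c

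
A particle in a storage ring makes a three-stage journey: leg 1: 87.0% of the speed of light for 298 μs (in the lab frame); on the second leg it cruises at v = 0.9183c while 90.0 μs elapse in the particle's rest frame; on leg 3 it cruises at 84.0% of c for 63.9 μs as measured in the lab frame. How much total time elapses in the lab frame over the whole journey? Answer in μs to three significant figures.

Leg 1: 298 μs is already measured in the lab frame.
Leg 2: γ = 1/√(1 − 0.9183²) = 1/√0.1567 = 2.526; Δt_2 = 2.526 × 90.0 = 227.3 μs.
Leg 3: 63.9 μs is already measured in the lab frame.
Total: 298.0 + 227.3 + 63.90 μs.

Δt = 589 μs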